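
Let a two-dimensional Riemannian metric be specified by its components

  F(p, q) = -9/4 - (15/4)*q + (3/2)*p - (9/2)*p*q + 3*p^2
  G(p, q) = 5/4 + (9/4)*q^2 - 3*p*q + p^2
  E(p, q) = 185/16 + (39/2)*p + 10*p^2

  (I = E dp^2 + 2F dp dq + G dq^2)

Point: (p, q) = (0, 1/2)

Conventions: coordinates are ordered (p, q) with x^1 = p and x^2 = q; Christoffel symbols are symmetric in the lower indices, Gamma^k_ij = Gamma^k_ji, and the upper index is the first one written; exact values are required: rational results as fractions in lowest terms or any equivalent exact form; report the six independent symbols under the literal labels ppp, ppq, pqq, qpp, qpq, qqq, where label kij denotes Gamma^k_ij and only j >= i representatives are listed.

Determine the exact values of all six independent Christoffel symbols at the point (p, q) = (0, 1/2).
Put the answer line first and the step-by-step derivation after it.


Answer: Gamma_ppp = 3732/1009, Gamma_ppq = -792/1009, Gamma_pqq = -204/1009, Gamma_qpp = 8076/1009, Gamma_qpq = -2220/1009, Gamma_qqq = 162/1009

E = 185/16, F = -33/8, G = 29/16 at the point
E_p = 39/2, E_q = 0, F_p = -3/4, F_q = -15/4, G_p = -3/2, G_q = 9/4
EG - F^2 = 1009/256;  g^inv = (256/1009) * [[29/16, 33/8], [33/8, 185/16]]
first-kind symbols [ij,l] = (1/2)(d_i g_jl + d_j g_il - d_l g_ij): [pp,p] = E_p/2 = 39/4, [pp,q] = F_p - E_q/2 = -3/4, [pq,p] = E_q/2 = 0, [pq,q] = G_p/2 = -3/4, [qq,p] = F_q - G_p/2 = -3, [qq,q] = G_q/2 = 9/8
Gamma^p_ij = (G*[ij,p] - F*[ij,q])/(EG - F^2), Gamma^q_ij = (E*[ij,q] - F*[ij,p])/(EG - F^2)


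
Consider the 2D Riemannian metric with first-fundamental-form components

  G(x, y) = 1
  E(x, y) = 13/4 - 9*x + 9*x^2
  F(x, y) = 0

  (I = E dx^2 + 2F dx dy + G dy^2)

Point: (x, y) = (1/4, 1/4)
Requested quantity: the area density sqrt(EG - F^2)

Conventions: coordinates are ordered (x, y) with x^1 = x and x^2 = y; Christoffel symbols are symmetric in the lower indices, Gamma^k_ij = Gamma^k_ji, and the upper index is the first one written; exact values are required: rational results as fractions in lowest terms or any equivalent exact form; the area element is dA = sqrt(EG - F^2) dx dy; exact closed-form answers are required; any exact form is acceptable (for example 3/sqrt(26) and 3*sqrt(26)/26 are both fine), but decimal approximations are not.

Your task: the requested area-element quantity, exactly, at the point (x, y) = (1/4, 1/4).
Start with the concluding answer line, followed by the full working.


Answer: sqrt(EG - F^2) = 5/4

E = 25/16, F = 0, G = 1; EG - F^2 = 25/16


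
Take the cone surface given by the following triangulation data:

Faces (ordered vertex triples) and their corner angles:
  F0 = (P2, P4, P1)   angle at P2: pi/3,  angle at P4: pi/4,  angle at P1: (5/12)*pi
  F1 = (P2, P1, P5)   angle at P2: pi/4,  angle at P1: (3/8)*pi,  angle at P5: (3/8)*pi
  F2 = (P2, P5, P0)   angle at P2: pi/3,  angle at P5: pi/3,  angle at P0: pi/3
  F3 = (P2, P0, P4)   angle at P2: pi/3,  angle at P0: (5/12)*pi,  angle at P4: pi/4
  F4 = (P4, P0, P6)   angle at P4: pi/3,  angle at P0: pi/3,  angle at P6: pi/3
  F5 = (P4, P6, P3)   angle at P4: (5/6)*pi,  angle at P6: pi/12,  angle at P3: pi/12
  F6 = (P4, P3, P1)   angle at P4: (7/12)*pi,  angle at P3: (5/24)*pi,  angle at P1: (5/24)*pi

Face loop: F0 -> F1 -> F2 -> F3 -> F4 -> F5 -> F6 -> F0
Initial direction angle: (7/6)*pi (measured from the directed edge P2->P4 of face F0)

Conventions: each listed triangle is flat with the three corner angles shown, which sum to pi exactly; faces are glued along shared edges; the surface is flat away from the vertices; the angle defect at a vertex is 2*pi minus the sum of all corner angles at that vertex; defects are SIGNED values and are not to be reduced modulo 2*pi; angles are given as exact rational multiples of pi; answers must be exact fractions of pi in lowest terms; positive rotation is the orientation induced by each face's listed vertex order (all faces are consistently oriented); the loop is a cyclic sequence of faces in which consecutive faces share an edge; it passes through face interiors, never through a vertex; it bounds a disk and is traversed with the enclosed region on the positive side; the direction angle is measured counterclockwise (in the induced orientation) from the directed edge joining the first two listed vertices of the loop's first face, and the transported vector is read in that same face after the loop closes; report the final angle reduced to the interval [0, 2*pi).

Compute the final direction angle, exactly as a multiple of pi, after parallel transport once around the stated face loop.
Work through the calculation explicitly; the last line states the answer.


enclosed vertex P2: corner angles sum to (5/4)*pi, defect = 2*pi - (5/4)*pi = (3/4)*pi
enclosed vertex P4: corner angles sum to (9/4)*pi, defect = 2*pi - (9/4)*pi = -pi/4
summing the enclosed defects onto the initial angle, mod 2*pi in the induced orientation:
final angle = (7/6)*pi + pi/2 = (5/3)*pi (mod 2*pi)

Answer: final direction angle = (5/3)*pi


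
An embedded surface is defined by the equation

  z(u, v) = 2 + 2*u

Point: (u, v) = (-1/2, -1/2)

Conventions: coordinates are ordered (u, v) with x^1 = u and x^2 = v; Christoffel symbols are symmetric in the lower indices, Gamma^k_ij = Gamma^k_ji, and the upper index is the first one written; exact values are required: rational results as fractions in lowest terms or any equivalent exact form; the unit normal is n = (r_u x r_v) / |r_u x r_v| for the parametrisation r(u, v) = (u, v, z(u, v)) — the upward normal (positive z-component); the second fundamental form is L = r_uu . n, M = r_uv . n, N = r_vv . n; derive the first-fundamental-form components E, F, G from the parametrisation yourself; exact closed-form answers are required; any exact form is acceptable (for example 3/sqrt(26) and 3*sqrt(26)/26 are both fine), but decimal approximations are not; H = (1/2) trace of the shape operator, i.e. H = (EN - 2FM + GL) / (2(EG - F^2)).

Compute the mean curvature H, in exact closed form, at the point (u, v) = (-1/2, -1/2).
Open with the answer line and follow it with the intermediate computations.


Answer: H = 0

z_u = 2, z_v = 0, z_uu = 0, z_uv = 0, z_vv = 0
E = 5, F = 0, G = 1; answer radicand W^2 = 5
unnormalised second-form numerators: l = 0, m = 0, n = 0; L = l/sqrt(5), and similarly M = m/sqrt(W^2), N = n/sqrt(W^2)
H = (E*n - 2*F*m + G*l) / (2*(EG - F^2)*sqrt(W^2)); E*n - 2*F*m + G*l = 0, EG - F^2 = 5, so H = (0)/sqrt(5)


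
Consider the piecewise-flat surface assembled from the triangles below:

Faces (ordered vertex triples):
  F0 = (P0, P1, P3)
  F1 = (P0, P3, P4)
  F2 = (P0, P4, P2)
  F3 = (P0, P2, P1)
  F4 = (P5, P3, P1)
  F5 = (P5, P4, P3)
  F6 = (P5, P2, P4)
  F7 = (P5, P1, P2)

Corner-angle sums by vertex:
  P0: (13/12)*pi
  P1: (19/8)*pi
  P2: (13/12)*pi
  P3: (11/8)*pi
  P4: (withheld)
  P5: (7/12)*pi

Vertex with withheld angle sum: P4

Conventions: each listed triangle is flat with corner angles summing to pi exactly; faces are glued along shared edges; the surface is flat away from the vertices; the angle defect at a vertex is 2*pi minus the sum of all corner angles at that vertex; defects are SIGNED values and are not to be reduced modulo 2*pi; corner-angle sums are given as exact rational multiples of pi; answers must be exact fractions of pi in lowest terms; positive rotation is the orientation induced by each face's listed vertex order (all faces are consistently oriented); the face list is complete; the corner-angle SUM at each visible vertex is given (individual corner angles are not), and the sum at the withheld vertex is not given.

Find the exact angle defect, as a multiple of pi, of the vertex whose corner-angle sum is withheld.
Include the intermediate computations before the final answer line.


V = 6, E = 12, F = 8; chi = V - E + F = 2
Gauss-Bonnet: total defect = 2*pi*chi = 4*pi; visible defects sum to (7/2)*pi

Answer: defect(P4) = pi/2


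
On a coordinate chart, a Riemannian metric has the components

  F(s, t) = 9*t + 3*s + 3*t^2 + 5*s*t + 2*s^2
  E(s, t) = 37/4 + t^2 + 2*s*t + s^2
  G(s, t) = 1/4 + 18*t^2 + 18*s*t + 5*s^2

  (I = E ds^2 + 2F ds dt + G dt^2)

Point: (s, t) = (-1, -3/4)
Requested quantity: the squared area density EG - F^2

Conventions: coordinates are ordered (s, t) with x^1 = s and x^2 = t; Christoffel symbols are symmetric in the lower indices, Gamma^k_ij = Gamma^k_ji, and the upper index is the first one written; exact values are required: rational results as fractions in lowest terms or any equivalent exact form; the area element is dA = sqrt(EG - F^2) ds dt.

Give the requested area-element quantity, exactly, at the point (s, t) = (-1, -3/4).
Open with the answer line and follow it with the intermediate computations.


Answer: EG - F^2 = 89645/256

E = 197/16, F = -37/16, G = 231/8; EG - F^2 = 89645/256


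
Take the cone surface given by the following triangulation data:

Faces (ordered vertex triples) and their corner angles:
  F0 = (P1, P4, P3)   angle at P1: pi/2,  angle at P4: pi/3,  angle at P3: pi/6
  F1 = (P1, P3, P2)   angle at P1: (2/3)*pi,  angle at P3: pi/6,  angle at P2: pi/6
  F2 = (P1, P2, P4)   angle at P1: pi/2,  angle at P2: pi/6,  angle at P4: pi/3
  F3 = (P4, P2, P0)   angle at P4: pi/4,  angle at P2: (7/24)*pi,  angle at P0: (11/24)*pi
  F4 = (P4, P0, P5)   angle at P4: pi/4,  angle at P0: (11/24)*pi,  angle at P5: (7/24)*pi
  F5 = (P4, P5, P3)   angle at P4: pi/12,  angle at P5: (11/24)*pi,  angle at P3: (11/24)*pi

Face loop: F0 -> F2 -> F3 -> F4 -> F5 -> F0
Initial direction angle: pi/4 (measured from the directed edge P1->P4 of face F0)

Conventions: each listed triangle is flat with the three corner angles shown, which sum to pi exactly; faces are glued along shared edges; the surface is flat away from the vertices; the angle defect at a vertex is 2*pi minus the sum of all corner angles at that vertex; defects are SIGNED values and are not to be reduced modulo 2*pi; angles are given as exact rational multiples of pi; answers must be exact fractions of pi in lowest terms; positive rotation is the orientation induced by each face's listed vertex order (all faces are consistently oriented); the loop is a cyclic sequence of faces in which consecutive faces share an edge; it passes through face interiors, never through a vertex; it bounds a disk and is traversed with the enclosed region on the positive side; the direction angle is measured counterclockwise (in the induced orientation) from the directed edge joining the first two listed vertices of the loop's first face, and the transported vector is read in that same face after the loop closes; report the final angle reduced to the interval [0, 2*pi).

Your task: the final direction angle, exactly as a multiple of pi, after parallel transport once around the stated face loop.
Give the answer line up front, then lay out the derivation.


Answer: final direction angle = pi

enclosed vertex P4: corner angles sum to (5/4)*pi, defect = 2*pi - (5/4)*pi = (3/4)*pi
transport around the loop rotates by the sum of enclosed defects; add to the initial angle mod 2*pi
final angle = pi/4 + (3/4)*pi = pi (mod 2*pi)


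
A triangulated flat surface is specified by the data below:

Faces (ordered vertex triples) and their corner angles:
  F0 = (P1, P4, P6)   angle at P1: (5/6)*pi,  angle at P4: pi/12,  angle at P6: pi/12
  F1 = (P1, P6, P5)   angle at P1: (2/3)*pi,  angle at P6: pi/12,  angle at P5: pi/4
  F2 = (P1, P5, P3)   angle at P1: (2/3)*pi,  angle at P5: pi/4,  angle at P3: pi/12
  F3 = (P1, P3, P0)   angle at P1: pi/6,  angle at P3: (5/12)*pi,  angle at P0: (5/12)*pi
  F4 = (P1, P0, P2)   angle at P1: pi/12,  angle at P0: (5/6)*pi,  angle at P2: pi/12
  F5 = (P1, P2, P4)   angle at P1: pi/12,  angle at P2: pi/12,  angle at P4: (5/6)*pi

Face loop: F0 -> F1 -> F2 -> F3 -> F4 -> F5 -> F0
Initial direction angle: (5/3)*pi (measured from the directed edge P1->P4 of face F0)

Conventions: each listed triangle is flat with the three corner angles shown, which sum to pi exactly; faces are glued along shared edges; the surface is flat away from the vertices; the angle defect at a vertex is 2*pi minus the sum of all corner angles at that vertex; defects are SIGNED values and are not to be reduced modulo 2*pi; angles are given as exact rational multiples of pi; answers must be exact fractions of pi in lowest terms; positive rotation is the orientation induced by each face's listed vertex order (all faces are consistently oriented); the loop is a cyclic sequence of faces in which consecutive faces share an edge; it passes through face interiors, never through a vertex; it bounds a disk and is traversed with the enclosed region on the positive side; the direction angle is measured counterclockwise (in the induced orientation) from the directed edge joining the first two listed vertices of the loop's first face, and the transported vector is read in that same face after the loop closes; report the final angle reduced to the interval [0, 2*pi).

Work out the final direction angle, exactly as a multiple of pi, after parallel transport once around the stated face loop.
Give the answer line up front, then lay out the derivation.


Answer: final direction angle = (7/6)*pi

enclosed vertex P1: corner angles sum to (5/2)*pi, defect = 2*pi - (5/2)*pi = -pi/2
the final direction is the initial angle plus the enclosed defects, taken mod 2*pi in the induced orientation
final angle = (5/3)*pi - pi/2 = (7/6)*pi (mod 2*pi)


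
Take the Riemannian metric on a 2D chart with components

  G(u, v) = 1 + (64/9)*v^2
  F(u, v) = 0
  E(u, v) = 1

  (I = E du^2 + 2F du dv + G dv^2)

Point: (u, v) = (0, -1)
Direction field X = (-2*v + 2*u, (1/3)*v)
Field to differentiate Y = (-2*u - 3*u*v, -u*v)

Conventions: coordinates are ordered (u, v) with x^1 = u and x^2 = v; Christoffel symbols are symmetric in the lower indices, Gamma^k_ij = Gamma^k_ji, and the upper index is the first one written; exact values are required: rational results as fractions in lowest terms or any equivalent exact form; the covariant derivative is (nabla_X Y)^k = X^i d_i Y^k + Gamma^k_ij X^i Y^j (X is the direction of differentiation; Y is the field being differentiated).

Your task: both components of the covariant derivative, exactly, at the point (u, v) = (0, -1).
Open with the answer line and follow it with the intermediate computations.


Answer: (nabla_X Y)^u = 2, (nabla_X Y)^v = 2

E = 1, F = 0, G = 73/9 at the point
E_u = 0, E_v = 0, F_u = 0, F_v = 0, G_u = 0, G_v = -128/9
EG - F^2 = 73/9;  g^inv = (9/73) * [[73/9, 0], [0, 1]]
first-kind symbols [ij,l] = (1/2)(d_i g_jl + d_j g_il - d_l g_ij): [uu,u] = E_u/2 = 0, [uu,v] = F_u - E_v/2 = 0, [uv,u] = E_v/2 = 0, [uv,v] = G_u/2 = 0, [vv,u] = F_v - G_u/2 = 0, [vv,v] = G_v/2 = -64/9
Gamma^u_ij = (G*[ij,u] - F*[ij,v])/(EG - F^2), Gamma^v_ij = (E*[ij,v] - F*[ij,u])/(EG - F^2)
Gamma_uuu = 0, Gamma_uuv = 0, Gamma_uvv = 0, Gamma_vuu = 0, Gamma_vuv = 0, Gamma_vvv = -64/73
X = (2, -1/3), Y = (0, 0) at the point


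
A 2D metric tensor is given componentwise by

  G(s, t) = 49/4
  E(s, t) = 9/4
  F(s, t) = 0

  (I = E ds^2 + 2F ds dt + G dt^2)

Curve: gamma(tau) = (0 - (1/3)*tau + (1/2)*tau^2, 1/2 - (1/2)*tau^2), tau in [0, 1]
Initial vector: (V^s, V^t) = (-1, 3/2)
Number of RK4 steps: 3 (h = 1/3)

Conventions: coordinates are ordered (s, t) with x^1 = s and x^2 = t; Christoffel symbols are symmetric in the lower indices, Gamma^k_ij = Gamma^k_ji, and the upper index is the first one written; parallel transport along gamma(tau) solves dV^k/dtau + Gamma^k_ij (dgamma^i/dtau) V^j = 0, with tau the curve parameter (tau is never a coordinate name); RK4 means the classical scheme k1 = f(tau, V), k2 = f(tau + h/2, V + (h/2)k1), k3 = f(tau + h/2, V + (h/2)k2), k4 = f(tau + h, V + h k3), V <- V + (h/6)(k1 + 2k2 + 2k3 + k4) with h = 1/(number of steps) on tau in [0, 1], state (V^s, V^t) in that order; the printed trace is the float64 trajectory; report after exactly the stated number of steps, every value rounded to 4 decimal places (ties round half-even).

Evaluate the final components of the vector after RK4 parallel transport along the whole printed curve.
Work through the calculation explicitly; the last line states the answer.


gamma'(tau) = (-1/3 + tau, -tau); f(tau, V)^k = -Gamma^k_ij(gamma(tau)) gamma'^i(tau) V^j; h = 1/3; intermediate values shown to 6 dp
curve data and Christoffel symbols at the stage parameters:
  tau = 0.000000: gamma = (0.000000, 0.500000), gamma' = (-0.333333, 0.000000); Gamma_sss = 0.000000, Gamma_sst = 0.000000, Gamma_stt = 0.000000, Gamma_tss = 0.000000, Gamma_tst = 0.000000, Gamma_ttt = 0.000000
  tau = 0.166667: gamma = (-0.041667, 0.486111), gamma' = (-0.166667, -0.166667); Gamma_sss = 0.000000, Gamma_sst = 0.000000, Gamma_stt = 0.000000, Gamma_tss = 0.000000, Gamma_tst = 0.000000, Gamma_ttt = 0.000000
  tau = 0.333333: gamma = (-0.055556, 0.444444), gamma' = (0.000000, -0.333333); Gamma_sss = 0.000000, Gamma_sst = 0.000000, Gamma_stt = 0.000000, Gamma_tss = 0.000000, Gamma_tst = 0.000000, Gamma_ttt = 0.000000
  tau = 0.500000: gamma = (-0.041667, 0.375000), gamma' = (0.166667, -0.500000); Gamma_sss = 0.000000, Gamma_sst = 0.000000, Gamma_stt = 0.000000, Gamma_tss = 0.000000, Gamma_tst = 0.000000, Gamma_ttt = 0.000000
  tau = 0.666667: gamma = (0.000000, 0.277778), gamma' = (0.333333, -0.666667); Gamma_sss = 0.000000, Gamma_sst = 0.000000, Gamma_stt = 0.000000, Gamma_tss = 0.000000, Gamma_tst = 0.000000, Gamma_ttt = 0.000000
  tau = 0.833333: gamma = (0.069444, 0.152778), gamma' = (0.500000, -0.833333); Gamma_sss = 0.000000, Gamma_sst = 0.000000, Gamma_stt = 0.000000, Gamma_tss = 0.000000, Gamma_tst = 0.000000, Gamma_ttt = 0.000000
  tau = 1.000000: gamma = (0.166667, 0.000000), gamma' = (0.666667, -1.000000); Gamma_sss = 0.000000, Gamma_sst = 0.000000, Gamma_stt = 0.000000, Gamma_tss = 0.000000, Gamma_tst = 0.000000, Gamma_ttt = 0.000000
step 0: V^s = -1.0000, V^t = 1.5000
step 1: k1 = (0.000000, 0.000000), k2 = (0.000000, 0.000000), k3 = (0.000000, 0.000000), k4 = (0.000000, 0.000000); V <- V + (h/6)(k1 + 2k2 + 2k3 + k4): V^s = -1.0000, V^t = 1.5000
step 2: k1 = (0.000000, 0.000000), k2 = (0.000000, 0.000000), k3 = (0.000000, 0.000000), k4 = (0.000000, 0.000000); V <- V + (h/6)(k1 + 2k2 + 2k3 + k4): V^s = -1.0000, V^t = 1.5000
step 3: k1 = (0.000000, 0.000000), k2 = (0.000000, 0.000000), k3 = (0.000000, 0.000000), k4 = (0.000000, 0.000000); V <- V + (h/6)(k1 + 2k2 + 2k3 + k4): V^s = -1.0000, V^t = 1.5000

Answer: V^s = -1.0000, V^t = 1.5000


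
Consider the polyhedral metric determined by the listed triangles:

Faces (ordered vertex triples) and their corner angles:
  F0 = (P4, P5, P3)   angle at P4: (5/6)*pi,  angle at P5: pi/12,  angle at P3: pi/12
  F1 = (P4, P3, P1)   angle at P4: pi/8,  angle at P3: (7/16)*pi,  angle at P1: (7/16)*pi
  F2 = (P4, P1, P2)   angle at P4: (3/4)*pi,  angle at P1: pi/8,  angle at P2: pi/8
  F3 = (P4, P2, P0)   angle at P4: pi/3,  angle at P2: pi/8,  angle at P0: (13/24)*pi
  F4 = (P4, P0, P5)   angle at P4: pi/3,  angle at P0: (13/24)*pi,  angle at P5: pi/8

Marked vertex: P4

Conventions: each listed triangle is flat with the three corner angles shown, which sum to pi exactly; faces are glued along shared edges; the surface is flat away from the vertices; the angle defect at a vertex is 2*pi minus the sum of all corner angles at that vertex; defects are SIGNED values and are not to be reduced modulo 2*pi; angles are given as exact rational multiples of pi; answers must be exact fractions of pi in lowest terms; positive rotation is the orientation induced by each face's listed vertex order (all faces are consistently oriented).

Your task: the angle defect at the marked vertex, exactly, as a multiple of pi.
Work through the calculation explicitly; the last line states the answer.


Sum of corner angles at P4: (19/8)*pi
defect = 2*pi - (19/8)*pi

Answer: defect(P4) = (-3/8)*pi


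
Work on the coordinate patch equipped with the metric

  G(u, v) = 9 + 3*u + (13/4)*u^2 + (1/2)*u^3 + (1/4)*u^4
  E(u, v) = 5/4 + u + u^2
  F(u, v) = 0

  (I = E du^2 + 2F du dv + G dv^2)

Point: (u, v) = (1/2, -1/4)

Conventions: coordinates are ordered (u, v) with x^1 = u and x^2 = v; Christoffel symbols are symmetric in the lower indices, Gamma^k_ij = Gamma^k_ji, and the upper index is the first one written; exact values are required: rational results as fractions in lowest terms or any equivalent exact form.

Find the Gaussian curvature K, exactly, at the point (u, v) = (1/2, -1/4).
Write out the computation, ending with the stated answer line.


E = 2, F = 0, G = 729/64, EG - F^2 = 729/32 at the point
E_u = 2, E_v = 0, F_u = 0, F_v = 0, G_u = 27/4, G_v = 0
E_vv = 0, F_uv = 0, G_uu = 35/4
Compute both Brioschi determinants and normalise by (EG - F^2)^2.
M1 = [[-E_vv/2 + F_uv - G_uu/2, E_u/2, F_u - E_v/2], [F_v - G_u/2, E, F], [G_v/2, F, G]] = [[-35/8, 1, 0], [-27/8, 2, 0], [0, 0, 729/64]]; det M1 = -31347/512
M2 = [[0, E_v/2, G_u/2], [E_v/2, E, F], [G_u/2, F, G]] = [[0, 0, 27/8], [0, 2, 0], [27/8, 0, 729/64]]; det M2 = -729/32
det M1 - det M2 = -19683/512; K = -19683/512 / (729/32)^2 = -2/27

Answer: K = -2/27


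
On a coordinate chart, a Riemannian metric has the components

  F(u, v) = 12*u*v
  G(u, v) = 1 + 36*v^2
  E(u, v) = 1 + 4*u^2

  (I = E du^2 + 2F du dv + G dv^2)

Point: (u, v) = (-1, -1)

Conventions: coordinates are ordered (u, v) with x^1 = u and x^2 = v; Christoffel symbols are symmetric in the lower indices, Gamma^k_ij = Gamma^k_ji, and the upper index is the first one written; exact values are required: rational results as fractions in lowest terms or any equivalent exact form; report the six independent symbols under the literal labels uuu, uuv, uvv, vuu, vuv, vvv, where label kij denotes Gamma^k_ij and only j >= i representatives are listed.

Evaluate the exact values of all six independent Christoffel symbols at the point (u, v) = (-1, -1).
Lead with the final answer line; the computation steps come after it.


Answer: Gamma_uuu = -4/41, Gamma_uuv = 0, Gamma_uvv = -12/41, Gamma_vuu = -12/41, Gamma_vuv = 0, Gamma_vvv = -36/41

E = 5, F = 12, G = 37 at the point
E_u = -8, E_v = 0, F_u = -12, F_v = -12, G_u = 0, G_v = -72
EG - F^2 = 41;  g^inv = (1/41) * [[37, -12], [-12, 5]]
first-kind symbols [ij,l] = (1/2)(d_i g_jl + d_j g_il - d_l g_ij): [uu,u] = E_u/2 = -4, [uu,v] = F_u - E_v/2 = -12, [uv,u] = E_v/2 = 0, [uv,v] = G_u/2 = 0, [vv,u] = F_v - G_u/2 = -12, [vv,v] = G_v/2 = -36
Gamma^u_ij = (G*[ij,u] - F*[ij,v])/(EG - F^2), Gamma^v_ij = (E*[ij,v] - F*[ij,u])/(EG - F^2)


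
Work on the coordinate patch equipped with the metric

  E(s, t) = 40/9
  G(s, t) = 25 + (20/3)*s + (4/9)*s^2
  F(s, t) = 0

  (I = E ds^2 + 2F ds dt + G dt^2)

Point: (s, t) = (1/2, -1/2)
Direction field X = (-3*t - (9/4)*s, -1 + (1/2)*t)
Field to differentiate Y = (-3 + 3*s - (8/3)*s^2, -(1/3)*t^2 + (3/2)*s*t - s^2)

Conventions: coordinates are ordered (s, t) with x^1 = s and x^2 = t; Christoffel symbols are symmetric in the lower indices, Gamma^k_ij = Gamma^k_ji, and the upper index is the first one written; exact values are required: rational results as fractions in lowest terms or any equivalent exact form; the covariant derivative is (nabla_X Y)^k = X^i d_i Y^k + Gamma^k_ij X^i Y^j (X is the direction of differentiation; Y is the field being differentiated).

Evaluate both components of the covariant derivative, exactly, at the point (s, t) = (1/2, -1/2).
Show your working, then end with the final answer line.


E = 40/9, F = 0, G = 256/9 at the point
E_s = 0, E_t = 0, F_s = 0, F_t = 0, G_s = 64/9, G_t = 0
EG - F^2 = 10240/81;  g^inv = (81/10240) * [[256/9, 0], [0, 40/9]]
first-kind symbols [ij,l] = (1/2)(d_i g_jl + d_j g_il - d_l g_ij): [ss,s] = E_s/2 = 0, [ss,t] = F_s - E_t/2 = 0, [st,s] = E_t/2 = 0, [st,t] = G_s/2 = 32/9, [tt,s] = F_t - G_s/2 = -32/9, [tt,t] = G_t/2 = 0
Gamma^s_ij = (G*[ij,s] - F*[ij,t])/(EG - F^2), Gamma^t_ij = (E*[ij,t] - F*[ij,s])/(EG - F^2)
Gamma_sss = 0, Gamma_sst = 0, Gamma_stt = -4/5, Gamma_tss = 0, Gamma_tst = 1/8, Gamma_ttt = 0
X = (3/8, -5/4), Y = (-13/6, -17/24) at the point

Answer: (nabla_X Y)^s = -7/12, (nabla_X Y)^t = -873/512


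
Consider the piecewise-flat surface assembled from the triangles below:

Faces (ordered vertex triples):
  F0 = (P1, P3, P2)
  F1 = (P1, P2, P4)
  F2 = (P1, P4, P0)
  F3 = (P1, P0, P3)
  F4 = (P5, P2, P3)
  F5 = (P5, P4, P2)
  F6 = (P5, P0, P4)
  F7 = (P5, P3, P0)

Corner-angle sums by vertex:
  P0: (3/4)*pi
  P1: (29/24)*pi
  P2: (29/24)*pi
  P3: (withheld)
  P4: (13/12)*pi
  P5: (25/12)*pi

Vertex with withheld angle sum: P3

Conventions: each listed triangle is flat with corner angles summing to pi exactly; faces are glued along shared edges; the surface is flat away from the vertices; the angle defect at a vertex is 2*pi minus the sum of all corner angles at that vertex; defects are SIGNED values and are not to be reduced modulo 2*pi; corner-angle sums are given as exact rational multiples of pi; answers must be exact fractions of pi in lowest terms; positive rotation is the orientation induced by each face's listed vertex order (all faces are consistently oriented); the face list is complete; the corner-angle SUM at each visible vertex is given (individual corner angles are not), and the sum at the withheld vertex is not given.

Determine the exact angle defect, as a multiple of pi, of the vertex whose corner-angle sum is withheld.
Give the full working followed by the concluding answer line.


V = 6, E = 12, F = 8; chi = V - E + F = 2
Gauss-Bonnet: total defect = 2*pi*chi = 4*pi; visible defects sum to (11/3)*pi

Answer: defect(P3) = pi/3


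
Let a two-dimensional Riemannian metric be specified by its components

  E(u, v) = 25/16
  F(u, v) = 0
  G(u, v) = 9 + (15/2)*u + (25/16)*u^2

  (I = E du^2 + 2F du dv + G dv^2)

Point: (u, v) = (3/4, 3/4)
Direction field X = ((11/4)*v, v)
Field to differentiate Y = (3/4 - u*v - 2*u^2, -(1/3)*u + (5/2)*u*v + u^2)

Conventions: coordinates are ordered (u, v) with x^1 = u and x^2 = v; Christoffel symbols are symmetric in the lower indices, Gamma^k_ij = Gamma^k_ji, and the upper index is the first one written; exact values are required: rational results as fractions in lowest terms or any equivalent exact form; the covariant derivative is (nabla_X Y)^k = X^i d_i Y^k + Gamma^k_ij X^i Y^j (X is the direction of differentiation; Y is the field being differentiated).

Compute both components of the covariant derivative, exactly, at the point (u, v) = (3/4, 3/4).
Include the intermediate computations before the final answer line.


E = 25/16, F = 0, G = 3969/256 at the point
E_u = 0, E_v = 0, F_u = 0, F_v = 0, G_u = 315/32, G_v = 0
EG - F^2 = 99225/4096;  g^inv = (4096/99225) * [[3969/256, 0], [0, 25/16]]
first-kind symbols [ij,l] = (1/2)(d_i g_jl + d_j g_il - d_l g_ij): [uu,u] = E_u/2 = 0, [uu,v] = F_u - E_v/2 = 0, [uv,u] = E_v/2 = 0, [uv,v] = G_u/2 = 315/64, [vv,u] = F_v - G_u/2 = -315/64, [vv,v] = G_v/2 = 0
Gamma^u_ij = (G*[ij,u] - F*[ij,v])/(EG - F^2), Gamma^v_ij = (E*[ij,v] - F*[ij,u])/(EG - F^2)
Gamma_uuu = 0, Gamma_uuv = 0, Gamma_uvv = -63/20, Gamma_vuu = 0, Gamma_vuv = 20/63, Gamma_vvv = 0
X = (33/16, 3/4), Y = (-15/16, 55/32) at the point

Answer: (nabla_X Y)^u = -6327/512, (nabla_X Y)^v = 5767/672


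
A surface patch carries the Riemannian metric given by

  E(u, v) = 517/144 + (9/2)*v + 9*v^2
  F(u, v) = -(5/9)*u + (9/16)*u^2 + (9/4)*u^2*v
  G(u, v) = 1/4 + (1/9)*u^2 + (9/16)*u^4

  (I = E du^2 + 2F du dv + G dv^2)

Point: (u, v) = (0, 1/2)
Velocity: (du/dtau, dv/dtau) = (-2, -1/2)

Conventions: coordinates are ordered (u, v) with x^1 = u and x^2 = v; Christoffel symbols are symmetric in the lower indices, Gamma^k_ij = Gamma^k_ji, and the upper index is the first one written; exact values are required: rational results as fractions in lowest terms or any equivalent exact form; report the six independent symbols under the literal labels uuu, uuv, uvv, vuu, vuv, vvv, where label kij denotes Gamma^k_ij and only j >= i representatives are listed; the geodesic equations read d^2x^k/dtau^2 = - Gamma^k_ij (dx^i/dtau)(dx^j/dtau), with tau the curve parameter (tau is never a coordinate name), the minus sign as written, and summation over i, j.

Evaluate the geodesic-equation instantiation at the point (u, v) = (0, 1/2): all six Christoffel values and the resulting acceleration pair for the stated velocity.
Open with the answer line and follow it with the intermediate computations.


Answer: Gamma_uuu = 0, Gamma_uuv = 972/1165, Gamma_uvv = 0, Gamma_vuu = -263/9, Gamma_vuv = 0, Gamma_vvv = 0; accelerations (d^2u/dtau^2, d^2v/dtau^2) = (-1944/1165, 1052/9)

E = 1165/144, F = 0, G = 1/4 at the point
E_u = 0, E_v = 27/2, F_u = -5/9, F_v = 0, G_u = 0, G_v = 0
EG - F^2 = 1165/576;  g^inv = (576/1165) * [[1/4, 0], [0, 1165/144]]
first-kind symbols [ij,l] = (1/2)(d_i g_jl + d_j g_il - d_l g_ij): [uu,u] = E_u/2 = 0, [uu,v] = F_u - E_v/2 = -263/36, [uv,u] = E_v/2 = 27/4, [uv,v] = G_u/2 = 0, [vv,u] = F_v - G_u/2 = 0, [vv,v] = G_v/2 = 0
Gamma^u_ij = (G*[ij,u] - F*[ij,v])/(EG - F^2), Gamma^v_ij = (E*[ij,v] - F*[ij,u])/(EG - F^2)
Gamma_uuu = 0, Gamma_uuv = 972/1165, Gamma_uvv = 0, Gamma_vuu = -263/9, Gamma_vuv = 0, Gamma_vvv = 0
d^2u/dtau^2 = -(Gamma_uuu*(-2)^2 + 2*Gamma_uuv*(-2)*(-1/2) + Gamma_uvv*(-1/2)^2) = -1944/1165
d^2v/dtau^2 = -(Gamma_vuu*(-2)^2 + 2*Gamma_vuv*(-2)*(-1/2) + Gamma_vvv*(-1/2)^2) = 1052/9


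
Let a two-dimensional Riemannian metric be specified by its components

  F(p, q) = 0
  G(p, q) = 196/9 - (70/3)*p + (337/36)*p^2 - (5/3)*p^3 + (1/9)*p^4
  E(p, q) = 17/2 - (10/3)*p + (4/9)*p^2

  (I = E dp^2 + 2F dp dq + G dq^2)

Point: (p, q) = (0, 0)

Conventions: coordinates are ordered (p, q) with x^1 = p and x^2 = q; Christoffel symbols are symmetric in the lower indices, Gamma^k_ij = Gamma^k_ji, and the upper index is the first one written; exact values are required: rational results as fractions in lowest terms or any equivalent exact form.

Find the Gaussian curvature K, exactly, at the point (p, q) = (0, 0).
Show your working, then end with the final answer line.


E = 17/2, F = 0, G = 196/9, EG - F^2 = 1666/9 at the point
E_p = -10/3, E_q = 0, F_p = 0, F_q = 0, G_p = -70/3, G_q = 0
E_qq = 0, F_pq = 0, G_pp = 337/18
Using the Brioschi determinant formula for K from the metric derivatives:
M1 = [[-E_qq/2 + F_pq - G_pp/2, E_p/2, F_p - E_q/2], [F_q - G_p/2, E, F], [G_q/2, F, G]] = [[-337/36, -5/3, 0], [35/3, 17/2, 0], [0, 0, 196/9]]; det M1 = -23569/18
M2 = [[0, E_q/2, G_p/2], [E_q/2, E, F], [G_p/2, F, G]] = [[0, 0, -35/3], [0, 17/2, 0], [-35/3, 0, 196/9]]; det M2 = -20825/18
det M1 - det M2 = -1372/9; K = -1372/9 / (1666/9)^2 = -9/2023

Answer: K = -9/2023


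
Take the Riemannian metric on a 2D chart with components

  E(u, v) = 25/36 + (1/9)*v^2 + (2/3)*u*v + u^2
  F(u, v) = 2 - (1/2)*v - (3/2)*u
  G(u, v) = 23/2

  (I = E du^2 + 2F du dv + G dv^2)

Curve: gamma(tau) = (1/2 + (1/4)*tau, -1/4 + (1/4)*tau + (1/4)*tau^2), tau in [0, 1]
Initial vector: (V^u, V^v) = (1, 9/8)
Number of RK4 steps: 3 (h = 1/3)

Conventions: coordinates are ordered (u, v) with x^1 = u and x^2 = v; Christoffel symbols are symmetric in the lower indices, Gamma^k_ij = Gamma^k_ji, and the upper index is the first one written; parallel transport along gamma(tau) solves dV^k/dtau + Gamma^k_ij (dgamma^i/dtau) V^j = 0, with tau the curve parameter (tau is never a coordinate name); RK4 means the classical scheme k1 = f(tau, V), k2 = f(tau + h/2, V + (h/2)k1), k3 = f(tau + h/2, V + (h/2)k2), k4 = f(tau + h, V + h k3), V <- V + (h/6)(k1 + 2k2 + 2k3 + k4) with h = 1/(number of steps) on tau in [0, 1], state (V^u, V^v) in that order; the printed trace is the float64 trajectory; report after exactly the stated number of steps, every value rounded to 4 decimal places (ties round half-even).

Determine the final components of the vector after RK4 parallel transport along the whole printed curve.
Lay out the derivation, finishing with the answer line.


gamma'(tau) = (1/4, 1/4 + (1/2)*tau); f(tau, V)^k = -Gamma^k_ij(gamma(tau)) gamma'^i(tau) V^j; h = 1/3; intermediate values shown to 6 dp
curve data and Christoffel symbols at the stage parameters:
  tau = 0.000000: gamma = (0.500000, -0.250000), gamma' = (0.250000, 0.250000); Gamma_uuu = 0.870629, Gamma_uuv = 0.197383, Gamma_uvv = -0.710577, Gamma_vuu = -0.246609, Gamma_vuv = -0.023600, Gamma_vvv = 0.084960
  tau = 0.166667: gamma = (0.541667, -0.201389), gamma' = (0.250000, 0.333333); Gamma_uuu = 0.851613, Gamma_uuv = 0.204015, Gamma_uvv = -0.644886, Gamma_vuu = -0.239585, Gamma_vuv = -0.022853, Gamma_vvv = 0.072238
  tau = 0.333333: gamma = (0.583333, -0.138889), gamma' = (0.250000, 0.416667); Gamma_uuu = 0.828404, Gamma_uuv = 0.208447, Gamma_uvv = -0.582213, Gamma_vuu = -0.232043, Gamma_vuv = -0.021650, Gamma_vvv = 0.060471
  tau = 0.500000: gamma = (0.625000, -0.062500), gamma' = (0.250000, 0.500000); Gamma_uuu = 0.801710, Gamma_uuv = 0.210782, Gamma_uvv = -0.523321, Gamma_vuu = -0.224196, Gamma_vuv = -0.020047, Gamma_vvv = 0.049772
  tau = 0.666667: gamma = (0.666667, 0.027778), gamma' = (0.250000, 0.583333); Gamma_uuu = 0.772308, Gamma_uuv = 0.211208, Gamma_uvv = -0.468708, Gamma_vuu = -0.216251, Gamma_vuv = -0.018111, Gamma_vvv = 0.040191
  tau = 0.833333: gamma = (0.708333, 0.131944), gamma' = (0.250000, 0.666667); Gamma_uuu = 0.740972, Gamma_uuv = 0.209961, Gamma_uvv = -0.418630, Gamma_vuu = -0.208396, Gamma_vuv = -0.015912, Gamma_vvv = 0.031726
  tau = 1.000000: gamma = (0.750000, 0.250000), gamma' = (0.250000, 0.750000); Gamma_uuu = 0.708427, Gamma_uuv = 0.207301, Gamma_uvv = -0.373141, Gamma_vuu = -0.200791, Gamma_vuv = -0.013520, Gamma_vvv = 0.024335
step 0: V^u = 1.0000, V^v = 1.1250
step 1: k1 = (-0.122667, 0.050295), k2 = (-0.089338, 0.045318), k3 = (-0.091034, 0.045708), k4 = (-0.067845, 0.042439); V <- V + (h/6)(k1 + 2k2 + 2k3 + k4): V^u = 0.9694, V^v = 1.1403
step 2: k1 = (-0.067757, 0.042420), k2 = (-0.053246, 0.040500), k3 = (-0.054053, 0.040667), k4 = (-0.046351, 0.039657); V <- V + (h/6)(k1 + 2k2 + 2k3 + k4): V^u = 0.9511, V^v = 1.1538
step 3: k1 = (-0.046269, 0.039641), k2 = (-0.043856, 0.039230), k3 = (-0.044003, 0.039256), k4 = (-0.045349, 0.039149); V <- V + (h/6)(k1 + 2k2 + 2k3 + k4): V^u = 0.9363, V^v = 1.1669

Answer: V^u = 0.9363, V^v = 1.1669


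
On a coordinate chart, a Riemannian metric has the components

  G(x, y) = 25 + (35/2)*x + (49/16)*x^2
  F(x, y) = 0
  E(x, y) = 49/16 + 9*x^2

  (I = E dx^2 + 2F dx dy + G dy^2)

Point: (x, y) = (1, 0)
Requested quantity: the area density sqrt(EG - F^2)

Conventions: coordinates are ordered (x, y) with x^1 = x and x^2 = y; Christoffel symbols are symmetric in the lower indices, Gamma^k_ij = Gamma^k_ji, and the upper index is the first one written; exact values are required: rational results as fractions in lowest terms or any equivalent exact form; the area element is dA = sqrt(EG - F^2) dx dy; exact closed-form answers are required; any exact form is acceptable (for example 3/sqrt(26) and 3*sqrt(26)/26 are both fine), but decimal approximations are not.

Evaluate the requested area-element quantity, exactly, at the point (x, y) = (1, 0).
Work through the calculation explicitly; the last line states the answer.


E = 193/16, F = 0, G = 729/16; EG - F^2 = 140697/256

Answer: sqrt(EG - F^2) = 27*sqrt(193)/16


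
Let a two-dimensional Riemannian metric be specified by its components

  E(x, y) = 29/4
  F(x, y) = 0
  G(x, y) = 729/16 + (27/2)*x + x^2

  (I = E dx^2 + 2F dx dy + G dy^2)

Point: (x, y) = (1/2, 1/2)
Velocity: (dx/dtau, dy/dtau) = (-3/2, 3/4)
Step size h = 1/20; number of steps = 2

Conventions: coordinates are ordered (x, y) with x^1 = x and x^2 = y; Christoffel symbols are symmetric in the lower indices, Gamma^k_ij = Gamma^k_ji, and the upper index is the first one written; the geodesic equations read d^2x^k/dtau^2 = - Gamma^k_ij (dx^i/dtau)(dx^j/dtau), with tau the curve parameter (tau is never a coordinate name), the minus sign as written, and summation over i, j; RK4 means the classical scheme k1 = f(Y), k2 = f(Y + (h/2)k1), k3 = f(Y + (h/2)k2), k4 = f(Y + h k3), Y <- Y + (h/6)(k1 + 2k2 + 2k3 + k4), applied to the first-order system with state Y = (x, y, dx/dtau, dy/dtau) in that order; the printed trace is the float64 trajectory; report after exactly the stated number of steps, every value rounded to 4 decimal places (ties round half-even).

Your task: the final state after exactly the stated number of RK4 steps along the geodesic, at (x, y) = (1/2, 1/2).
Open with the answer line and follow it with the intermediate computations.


Answer: x = 0.3529, y = 0.5766, dx/dtau = -1.4420, dy/dtau = 0.7814

f(Y) = (dx/dtau, dy/dtau, -Gamma^x_ij Y'^i Y'^j, -Gamma^y_ij Y'^i Y'^j) with the Gammas evaluated at the stage position; h = 0.050000; intermediate values shown to 6 dp
step 0: x = 0.5000, y = 0.5000, dx/dtau = -1.5000, dy/dtau = 0.7500
step 1:
  k1: at (x, y) = (0.500000, 0.500000), (dx/dtau, dy/dtau) = (-1.500000, 0.750000); Gamma_xxx = 0.000000, Gamma_xxy = 0.000000, Gamma_xyy = -1.000000, Gamma_yxx = 0.000000, Gamma_yxy = 0.137931, Gamma_yyy = 0.000000; k1 = (-1.500000, 0.750000, 0.562500, 0.310345)
  k2: at (x, y) = (0.462500, 0.518750), (dx/dtau, dy/dtau) = (-1.485937, 0.757759); Gamma_xxx = 0.000000, Gamma_xxy = 0.000000, Gamma_xyy = -0.994828, Gamma_yxx = 0.000000, Gamma_yxy = 0.138648, Gamma_yyy = 0.000000; k2 = (-1.485937, 0.757759, 0.571228, 0.312231)
  k3: at (x, y) = (0.462852, 0.518944), (dx/dtau, dy/dtau) = (-1.485719, 0.757806); Gamma_xxx = 0.000000, Gamma_xxy = 0.000000, Gamma_xyy = -0.994876, Gamma_yxx = 0.000000, Gamma_yxy = 0.138641, Gamma_yyy = 0.000000; k3 = (-1.485719, 0.757806, 0.571327, 0.312189)
  k4: at (x, y) = (0.425714, 0.537890), (dx/dtau, dy/dtau) = (-1.471434, 0.765609); Gamma_xxx = 0.000000, Gamma_xxy = 0.000000, Gamma_xyy = -0.989754, Gamma_yxx = 0.000000, Gamma_yxy = 0.139359, Gamma_yyy = 0.000000; k4 = (-1.471434, 0.765609, 0.580152, 0.313988)
  Y <- Y + (h/6)(k1 + 2k2 + 2k3 + k4): x = 0.4257, y = 0.5379, dx/dtau = -1.4714, dy/dtau = 0.7656
step 2:
  k1: at (x, y) = (0.425710, 0.537889), (dx/dtau, dy/dtau) = (-1.471435, 0.765610); Gamma_xxx = 0.000000, Gamma_xxy = 0.000000, Gamma_xyy = -0.989753, Gamma_yxx = 0.000000, Gamma_yxy = 0.139359, Gamma_yyy = 0.000000; k1 = (-1.471435, 0.765610, 0.580152, 0.313988)
  k2: at (x, y) = (0.388925, 0.557030), (dx/dtau, dy/dtau) = (-1.456932, 0.773459); Gamma_xxx = 0.000000, Gamma_xxy = 0.000000, Gamma_xyy = -0.984679, Gamma_yxx = 0.000000, Gamma_yxy = 0.140077, Gamma_yyy = 0.000000; k2 = (-1.456932, 0.773459, 0.589074, 0.315700)
  k3: at (x, y) = (0.389287, 0.557226), (dx/dtau, dy/dtau) = (-1.456708, 0.773502); Gamma_xxx = 0.000000, Gamma_xxy = 0.000000, Gamma_xyy = -0.984729, Gamma_yxx = 0.000000, Gamma_yxy = 0.140070, Gamma_yyy = 0.000000; k3 = (-1.456708, 0.773502, 0.589169, 0.315653)
  k4: at (x, y) = (0.352875, 0.576565), (dx/dtau, dy/dtau) = (-1.441977, 0.781392); Gamma_xxx = 0.000000, Gamma_xxy = 0.000000, Gamma_xyy = -0.979707, Gamma_yxx = 0.000000, Gamma_yxy = 0.140788, Gamma_yyy = 0.000000; k4 = (-1.441977, 0.781392, 0.598184, 0.317266)
  Y <- Y + (h/6)(k1 + 2k2 + 2k3 + k4): x = 0.3529, y = 0.5766, dx/dtau = -1.4420, dy/dtau = 0.7814


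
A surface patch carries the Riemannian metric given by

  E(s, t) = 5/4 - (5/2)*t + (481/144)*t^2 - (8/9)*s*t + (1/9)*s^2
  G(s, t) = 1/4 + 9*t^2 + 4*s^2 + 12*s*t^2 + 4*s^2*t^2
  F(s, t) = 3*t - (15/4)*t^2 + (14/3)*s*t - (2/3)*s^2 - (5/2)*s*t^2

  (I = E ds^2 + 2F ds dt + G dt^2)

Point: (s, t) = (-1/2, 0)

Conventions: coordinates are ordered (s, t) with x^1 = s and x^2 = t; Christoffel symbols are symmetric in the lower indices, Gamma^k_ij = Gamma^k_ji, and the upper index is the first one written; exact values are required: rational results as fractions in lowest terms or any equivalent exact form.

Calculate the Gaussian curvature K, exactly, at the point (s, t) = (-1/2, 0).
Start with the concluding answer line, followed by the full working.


Answer: K = 24393/25538

E = 23/18, F = -1/6, G = 5/4, EG - F^2 = 113/72 at the point
E_s = -1/9, E_t = -37/18, F_s = 2/3, F_t = 2/3, G_s = -4, G_t = 0
E_tt = 481/72, F_st = 14/3, G_ss = 8
By Brioschi, K is (det M1 - det M2) divided by (EG - F^2) squared.
M1 = [[-E_tt/2 + F_st - G_ss/2, E_s/2, F_s - E_t/2], [F_t - G_s/2, E, F], [G_t/2, F, G]] = [[-385/144, -1/18, 61/36], [8/3, 23/18, -1/6], [0, -1/6, 5/4]]; det M1 = -49393/10368
M2 = [[0, E_t/2, G_s/2], [E_t/2, E, F], [G_s/2, F, G]] = [[0, -37/36, -2], [-37/36, 23/18, -1/6], [-2, -1/6, 5/4]]; det M2 = -36893/5184
det M1 - det M2 = 8131/3456; K = 8131/3456 / (113/72)^2 = 24393/25538
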